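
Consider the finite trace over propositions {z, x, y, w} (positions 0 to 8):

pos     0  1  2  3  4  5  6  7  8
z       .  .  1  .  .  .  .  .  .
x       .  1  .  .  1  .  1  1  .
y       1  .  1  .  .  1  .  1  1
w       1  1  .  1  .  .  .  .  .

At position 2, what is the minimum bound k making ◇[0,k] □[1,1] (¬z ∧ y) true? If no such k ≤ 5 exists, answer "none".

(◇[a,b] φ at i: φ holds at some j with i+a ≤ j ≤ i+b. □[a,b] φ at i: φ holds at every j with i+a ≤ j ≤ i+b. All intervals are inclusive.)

Scan j = 2,3,… for □[1,1] (¬z ∧ y):
  j=2: fails
  j=3: fails
  j=4: holds
First hit at j=4, so smallest k = 4-2 = 2.

2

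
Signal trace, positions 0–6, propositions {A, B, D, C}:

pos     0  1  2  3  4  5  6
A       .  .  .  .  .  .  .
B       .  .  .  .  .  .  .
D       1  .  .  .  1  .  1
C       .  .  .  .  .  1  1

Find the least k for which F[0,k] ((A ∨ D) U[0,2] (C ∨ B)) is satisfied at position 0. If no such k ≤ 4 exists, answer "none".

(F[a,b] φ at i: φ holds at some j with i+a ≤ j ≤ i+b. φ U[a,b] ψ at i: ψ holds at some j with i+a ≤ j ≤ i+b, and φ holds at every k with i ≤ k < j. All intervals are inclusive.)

4

Scan j = 0,1,… for ((A ∨ D) U[0,2] (C ∨ B)):
  j=0: fails
  j=1: fails
  j=2: fails
  j=3: fails
  j=4: holds
First hit at j=4, so smallest k = 4-0 = 4.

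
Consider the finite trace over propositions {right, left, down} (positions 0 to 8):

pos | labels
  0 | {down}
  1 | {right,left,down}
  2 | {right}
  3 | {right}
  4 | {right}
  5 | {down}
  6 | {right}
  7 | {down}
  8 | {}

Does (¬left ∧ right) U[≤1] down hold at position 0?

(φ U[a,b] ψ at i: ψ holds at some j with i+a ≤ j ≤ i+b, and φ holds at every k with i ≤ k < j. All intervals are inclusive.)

Yes

Need some j in [0,1] with down, and (¬left ∧ right) at every k in [0,j-1].
  j=0: down holds; no prefix to check → satisfied.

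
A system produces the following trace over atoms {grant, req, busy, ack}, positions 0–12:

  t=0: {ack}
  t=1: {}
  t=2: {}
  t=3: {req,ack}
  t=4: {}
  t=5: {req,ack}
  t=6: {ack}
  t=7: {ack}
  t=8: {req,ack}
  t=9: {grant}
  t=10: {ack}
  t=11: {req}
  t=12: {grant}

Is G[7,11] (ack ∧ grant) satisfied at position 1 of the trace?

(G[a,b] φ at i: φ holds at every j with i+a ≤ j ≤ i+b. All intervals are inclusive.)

Check (ack ∧ grant) at every j in [8,12]:
  j=8: false
  j=9: false
  j=10: false
  j=11: false
  j=12: false
Fails at j=8 → formula fails.

False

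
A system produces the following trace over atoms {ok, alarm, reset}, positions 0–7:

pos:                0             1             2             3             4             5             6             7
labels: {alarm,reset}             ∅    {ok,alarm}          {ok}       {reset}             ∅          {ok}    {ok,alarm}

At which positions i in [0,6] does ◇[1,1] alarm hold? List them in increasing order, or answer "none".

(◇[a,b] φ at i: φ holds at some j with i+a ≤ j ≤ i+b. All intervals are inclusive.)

Evaluate at each i in [0,6]:
  i=0: ✗ (none in [1,1])
  i=1: ✓ (witness j=2)
  i=2: ✗ (none in [3,3])
  i=3: ✗ (none in [4,4])
  i=4: ✗ (none in [5,5])
  i=5: ✗ (none in [6,6])
  i=6: ✓ (witness j=7)

1, 6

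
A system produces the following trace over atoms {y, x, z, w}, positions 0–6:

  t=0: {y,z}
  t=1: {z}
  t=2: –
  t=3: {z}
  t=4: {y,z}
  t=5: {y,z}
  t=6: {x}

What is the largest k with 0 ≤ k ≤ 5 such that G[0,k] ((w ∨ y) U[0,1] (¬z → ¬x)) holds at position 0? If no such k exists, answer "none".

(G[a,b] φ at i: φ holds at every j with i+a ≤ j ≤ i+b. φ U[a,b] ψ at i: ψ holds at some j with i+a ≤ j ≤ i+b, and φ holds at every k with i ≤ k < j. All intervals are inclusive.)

((w ∨ y) U[0,1] (¬z → ¬x)) must hold from j=0 onward; find where it first fails.
  j=0: holds
  j=1: holds
  j=2: holds
  j=3: holds
  j=4: holds
  j=5: holds
Holds through j=5; largest k = 5.

5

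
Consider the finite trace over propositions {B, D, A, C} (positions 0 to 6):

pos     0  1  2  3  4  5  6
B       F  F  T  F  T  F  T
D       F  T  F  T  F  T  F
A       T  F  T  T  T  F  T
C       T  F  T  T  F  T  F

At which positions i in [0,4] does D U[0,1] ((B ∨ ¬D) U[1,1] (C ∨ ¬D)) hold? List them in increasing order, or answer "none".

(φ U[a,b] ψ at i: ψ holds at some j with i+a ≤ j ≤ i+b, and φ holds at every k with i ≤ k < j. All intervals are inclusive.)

1, 2, 3, 4

Evaluate at each i in [0,4]:
  i=0: ✗ (no rhs in [0,1])
  i=1: ✓ (rhs at j=2; lhs holds on [1,1])
  i=2: ✓ (rhs at j=2)
  i=3: ✓ (rhs at j=4; lhs holds on [3,3])
  i=4: ✓ (rhs at j=4)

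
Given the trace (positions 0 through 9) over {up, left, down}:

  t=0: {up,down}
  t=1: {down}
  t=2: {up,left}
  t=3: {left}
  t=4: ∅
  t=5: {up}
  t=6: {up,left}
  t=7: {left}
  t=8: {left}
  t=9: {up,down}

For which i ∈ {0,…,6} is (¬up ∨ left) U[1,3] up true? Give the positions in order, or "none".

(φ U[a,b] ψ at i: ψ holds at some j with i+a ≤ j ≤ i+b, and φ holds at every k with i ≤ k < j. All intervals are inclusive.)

1, 2, 3, 4, 6

Evaluate at each i in [0,6]:
  i=0: ✗ (lhs fails at k=0 before rhs at j=2)
  i=1: ✓ (rhs at j=2; lhs holds on [1,1])
  i=2: ✓ (rhs at j=5; lhs holds on [2,4])
  i=3: ✓ (rhs at j=5; lhs holds on [3,4])
  i=4: ✓ (rhs at j=5; lhs holds on [4,4])
  i=5: ✗ (lhs fails at k=5 before rhs at j=6)
  i=6: ✓ (rhs at j=9; lhs holds on [6,8])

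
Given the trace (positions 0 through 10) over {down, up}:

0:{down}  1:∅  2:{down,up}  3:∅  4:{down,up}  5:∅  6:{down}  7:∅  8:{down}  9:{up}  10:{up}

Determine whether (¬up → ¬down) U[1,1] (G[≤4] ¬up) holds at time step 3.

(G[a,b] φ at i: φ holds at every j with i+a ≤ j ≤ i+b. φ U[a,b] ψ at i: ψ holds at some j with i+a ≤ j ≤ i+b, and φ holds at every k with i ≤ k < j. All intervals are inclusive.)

Need some j in [4,4] with G[≤4] ¬up, and (¬up → ¬down) at every k in [3,j-1].
  j=4: G[≤4] ¬up — fails at 4.
No j in the window works → until fails.

Does not hold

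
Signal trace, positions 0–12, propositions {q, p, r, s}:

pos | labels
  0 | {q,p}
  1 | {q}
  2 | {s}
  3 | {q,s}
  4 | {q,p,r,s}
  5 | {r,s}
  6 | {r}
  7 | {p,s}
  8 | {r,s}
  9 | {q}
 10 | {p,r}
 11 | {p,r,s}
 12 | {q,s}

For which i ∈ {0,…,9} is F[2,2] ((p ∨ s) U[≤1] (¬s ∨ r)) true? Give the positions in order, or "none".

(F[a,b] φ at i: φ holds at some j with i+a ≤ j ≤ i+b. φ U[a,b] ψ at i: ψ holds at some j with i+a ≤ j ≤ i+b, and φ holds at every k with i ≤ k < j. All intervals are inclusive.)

1, 2, 3, 4, 5, 6, 7, 8, 9

Evaluate at each i in [0,9]:
  i=0: ✗ (none in [2,2])
  i=1: ✓ (witness j=3)
  i=2: ✓ (witness j=4)
  i=3: ✓ (witness j=5)
  i=4: ✓ (witness j=6)
  i=5: ✓ (witness j=7)
  i=6: ✓ (witness j=8)
  i=7: ✓ (witness j=9)
  i=8: ✓ (witness j=10)
  i=9: ✓ (witness j=11)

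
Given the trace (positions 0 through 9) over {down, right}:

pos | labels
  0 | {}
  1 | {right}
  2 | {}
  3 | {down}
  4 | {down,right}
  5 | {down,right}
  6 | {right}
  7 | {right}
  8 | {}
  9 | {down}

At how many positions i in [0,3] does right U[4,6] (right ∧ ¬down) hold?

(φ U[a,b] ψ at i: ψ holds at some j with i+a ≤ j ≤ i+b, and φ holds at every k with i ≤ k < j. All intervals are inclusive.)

Evaluate at each i in [0,3]:
  i=0: ✗ (lhs fails at k=0 before rhs at j=6)
  i=1: ✗ (lhs fails at k=2 before rhs at j=6)
  i=2: ✗ (lhs fails at k=2 before rhs at j=6)
  i=3: ✗ (lhs fails at k=3 before rhs at j=7)
Positions where it holds: {} → 0.

0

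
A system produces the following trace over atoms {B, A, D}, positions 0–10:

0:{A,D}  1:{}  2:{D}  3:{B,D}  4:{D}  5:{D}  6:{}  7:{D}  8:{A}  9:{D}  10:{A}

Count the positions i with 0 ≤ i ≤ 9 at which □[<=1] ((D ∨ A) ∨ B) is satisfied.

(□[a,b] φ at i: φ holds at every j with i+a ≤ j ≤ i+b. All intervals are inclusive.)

6

Evaluate at each i in [0,9]:
  i=0: ✗ (fails at j=1)
  i=1: ✗ (fails at j=1)
  i=2: ✓ (all of [2,3])
  i=3: ✓ (all of [3,4])
  i=4: ✓ (all of [4,5])
  i=5: ✗ (fails at j=6)
  i=6: ✗ (fails at j=6)
  i=7: ✓ (all of [7,8])
  i=8: ✓ (all of [8,9])
  i=9: ✓ (all of [9,10])
Positions where it holds: {2, 3, 4, 7, 8, 9} → 6.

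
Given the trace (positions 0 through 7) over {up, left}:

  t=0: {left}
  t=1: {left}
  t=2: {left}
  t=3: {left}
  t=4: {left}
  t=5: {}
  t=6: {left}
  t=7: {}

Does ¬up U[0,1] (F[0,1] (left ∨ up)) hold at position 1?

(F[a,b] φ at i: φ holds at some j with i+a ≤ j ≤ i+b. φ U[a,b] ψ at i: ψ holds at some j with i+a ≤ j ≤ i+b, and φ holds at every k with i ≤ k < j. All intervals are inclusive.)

True

Need some j in [1,2] with F[0,1] (left ∨ up), and ¬up at every k in [1,j-1].
  j=1: F[0,1] (left ∨ up) holds; no prefix to check → satisfied.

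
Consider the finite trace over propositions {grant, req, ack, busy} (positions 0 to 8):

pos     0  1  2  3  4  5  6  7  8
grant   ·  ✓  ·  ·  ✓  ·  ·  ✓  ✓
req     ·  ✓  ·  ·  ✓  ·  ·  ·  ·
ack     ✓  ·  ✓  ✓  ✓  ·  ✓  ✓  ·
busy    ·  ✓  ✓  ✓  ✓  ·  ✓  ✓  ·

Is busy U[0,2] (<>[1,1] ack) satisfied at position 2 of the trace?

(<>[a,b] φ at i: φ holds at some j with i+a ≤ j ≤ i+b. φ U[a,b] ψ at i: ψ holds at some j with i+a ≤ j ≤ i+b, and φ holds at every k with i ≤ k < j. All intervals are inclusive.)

Holds

Need some j in [2,4] with <>[1,1] ack, and busy at every k in [2,j-1].
  j=2: <>[1,1] ack holds; no prefix to check → satisfied.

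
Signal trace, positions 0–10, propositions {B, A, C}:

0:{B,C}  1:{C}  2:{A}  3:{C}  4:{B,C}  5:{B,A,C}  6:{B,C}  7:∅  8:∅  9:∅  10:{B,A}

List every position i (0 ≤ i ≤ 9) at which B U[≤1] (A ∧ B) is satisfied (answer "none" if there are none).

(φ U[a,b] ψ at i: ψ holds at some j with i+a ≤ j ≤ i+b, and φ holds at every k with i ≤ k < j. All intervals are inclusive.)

4, 5

Evaluate at each i in [0,9]:
  i=0: ✗ (no rhs in [0,1])
  i=1: ✗ (no rhs in [1,2])
  i=2: ✗ (no rhs in [2,3])
  i=3: ✗ (no rhs in [3,4])
  i=4: ✓ (rhs at j=5; lhs holds on [4,4])
  i=5: ✓ (rhs at j=5)
  i=6: ✗ (no rhs in [6,7])
  i=7: ✗ (no rhs in [7,8])
  i=8: ✗ (no rhs in [8,9])
  i=9: ✗ (lhs fails at k=9 before rhs at j=10)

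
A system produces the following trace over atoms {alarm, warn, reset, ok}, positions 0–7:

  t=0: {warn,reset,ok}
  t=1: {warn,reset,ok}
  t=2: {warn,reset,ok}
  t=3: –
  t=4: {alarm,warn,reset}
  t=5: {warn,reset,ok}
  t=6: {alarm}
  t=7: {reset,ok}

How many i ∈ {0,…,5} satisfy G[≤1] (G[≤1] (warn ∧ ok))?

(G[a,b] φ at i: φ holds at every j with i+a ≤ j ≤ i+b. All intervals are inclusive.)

1

Evaluate at each i in [0,5]:
  i=0: ✓ (all of [0,1])
  i=1: ✗ (fails at j=2)
  i=2: ✗ (fails at j=2)
  i=3: ✗ (fails at j=3)
  i=4: ✗ (fails at j=4)
  i=5: ✗ (fails at j=5)
Positions where it holds: {0} → 1.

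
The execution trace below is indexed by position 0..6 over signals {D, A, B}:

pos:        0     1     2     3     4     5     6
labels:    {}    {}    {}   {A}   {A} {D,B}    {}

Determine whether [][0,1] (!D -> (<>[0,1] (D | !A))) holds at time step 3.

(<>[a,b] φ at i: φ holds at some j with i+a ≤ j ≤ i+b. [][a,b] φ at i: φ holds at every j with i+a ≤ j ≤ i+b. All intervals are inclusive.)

Does not hold

Check (!D -> (<>[0,1] (D | !A))) at every j in [3,4]:
  j=3: antecedent true; consequent fails (none in [3,4]) → ✗
  j=4: antecedent true; consequent holds (witness at 5) → ✓
Fails at j=3 → formula fails.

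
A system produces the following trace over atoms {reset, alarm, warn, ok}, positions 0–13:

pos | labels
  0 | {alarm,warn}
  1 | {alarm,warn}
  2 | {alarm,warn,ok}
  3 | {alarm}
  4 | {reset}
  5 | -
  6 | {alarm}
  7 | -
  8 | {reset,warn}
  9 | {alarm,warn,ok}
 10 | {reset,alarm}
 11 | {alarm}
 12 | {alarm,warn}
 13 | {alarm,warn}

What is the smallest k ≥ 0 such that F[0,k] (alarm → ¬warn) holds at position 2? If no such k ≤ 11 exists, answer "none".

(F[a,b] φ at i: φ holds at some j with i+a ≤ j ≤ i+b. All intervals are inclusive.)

1

Scan j = 2,3,… for (alarm → ¬warn):
  j=2: fails
  j=3: holds
First hit at j=3, so smallest k = 3-2 = 1.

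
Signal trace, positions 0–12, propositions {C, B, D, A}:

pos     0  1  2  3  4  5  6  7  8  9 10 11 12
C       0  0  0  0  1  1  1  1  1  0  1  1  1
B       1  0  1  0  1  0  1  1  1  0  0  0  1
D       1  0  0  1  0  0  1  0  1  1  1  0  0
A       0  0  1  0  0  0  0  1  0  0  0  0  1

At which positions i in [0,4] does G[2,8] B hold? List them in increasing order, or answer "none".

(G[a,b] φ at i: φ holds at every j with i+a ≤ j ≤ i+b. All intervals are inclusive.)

none

Evaluate at each i in [0,4]:
  i=0: ✗ (fails at j=3)
  i=1: ✗ (fails at j=3)
  i=2: ✗ (fails at j=5)
  i=3: ✗ (fails at j=5)
  i=4: ✗ (fails at j=9)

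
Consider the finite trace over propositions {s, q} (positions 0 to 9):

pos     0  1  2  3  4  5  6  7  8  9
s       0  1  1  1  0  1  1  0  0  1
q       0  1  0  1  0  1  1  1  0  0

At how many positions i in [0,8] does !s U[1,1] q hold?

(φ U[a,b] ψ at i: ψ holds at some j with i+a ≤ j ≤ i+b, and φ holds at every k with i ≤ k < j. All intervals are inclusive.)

Evaluate at each i in [0,8]:
  i=0: ✓ (rhs at j=1; lhs holds on [0,0])
  i=1: ✗ (no rhs in [2,2])
  i=2: ✗ (lhs fails at k=2 before rhs at j=3)
  i=3: ✗ (no rhs in [4,4])
  i=4: ✓ (rhs at j=5; lhs holds on [4,4])
  i=5: ✗ (lhs fails at k=5 before rhs at j=6)
  i=6: ✗ (lhs fails at k=6 before rhs at j=7)
  i=7: ✗ (no rhs in [8,8])
  i=8: ✗ (no rhs in [9,9])
Positions where it holds: {0, 4} → 2.

2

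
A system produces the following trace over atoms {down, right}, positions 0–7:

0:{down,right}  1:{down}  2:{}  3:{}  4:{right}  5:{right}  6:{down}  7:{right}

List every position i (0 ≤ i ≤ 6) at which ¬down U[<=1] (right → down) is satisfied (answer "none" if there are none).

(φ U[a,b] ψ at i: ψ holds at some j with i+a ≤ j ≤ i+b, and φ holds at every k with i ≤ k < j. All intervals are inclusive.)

Evaluate at each i in [0,6]:
  i=0: ✓ (rhs at j=0)
  i=1: ✓ (rhs at j=1)
  i=2: ✓ (rhs at j=2)
  i=3: ✓ (rhs at j=3)
  i=4: ✗ (no rhs in [4,5])
  i=5: ✓ (rhs at j=6; lhs holds on [5,5])
  i=6: ✓ (rhs at j=6)

0, 1, 2, 3, 5, 6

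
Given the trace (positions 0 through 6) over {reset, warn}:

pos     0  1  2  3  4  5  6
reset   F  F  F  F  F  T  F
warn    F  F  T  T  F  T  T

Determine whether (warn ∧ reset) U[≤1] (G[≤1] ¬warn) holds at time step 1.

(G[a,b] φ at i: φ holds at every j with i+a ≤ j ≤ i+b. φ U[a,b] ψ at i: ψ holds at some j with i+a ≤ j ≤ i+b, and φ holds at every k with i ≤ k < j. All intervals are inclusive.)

Need some j in [1,2] with G[≤1] ¬warn, and (warn ∧ reset) at every k in [1,j-1].
  j=1: G[≤1] ¬warn — fails at 2.
  j=2: G[≤1] ¬warn — fails at 2.
No j in the window works → until fails.

Does not hold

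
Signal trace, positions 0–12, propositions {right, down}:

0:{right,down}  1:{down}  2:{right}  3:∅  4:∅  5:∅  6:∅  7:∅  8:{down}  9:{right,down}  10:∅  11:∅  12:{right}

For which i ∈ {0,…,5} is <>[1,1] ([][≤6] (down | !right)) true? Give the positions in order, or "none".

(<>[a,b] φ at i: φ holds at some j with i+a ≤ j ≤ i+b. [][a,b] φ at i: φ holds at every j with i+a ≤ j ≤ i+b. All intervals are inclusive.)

Evaluate at each i in [0,5]:
  i=0: ✗ (none in [1,1])
  i=1: ✗ (none in [2,2])
  i=2: ✓ (witness j=3)
  i=3: ✓ (witness j=4)
  i=4: ✓ (witness j=5)
  i=5: ✗ (none in [6,6])

2, 3, 4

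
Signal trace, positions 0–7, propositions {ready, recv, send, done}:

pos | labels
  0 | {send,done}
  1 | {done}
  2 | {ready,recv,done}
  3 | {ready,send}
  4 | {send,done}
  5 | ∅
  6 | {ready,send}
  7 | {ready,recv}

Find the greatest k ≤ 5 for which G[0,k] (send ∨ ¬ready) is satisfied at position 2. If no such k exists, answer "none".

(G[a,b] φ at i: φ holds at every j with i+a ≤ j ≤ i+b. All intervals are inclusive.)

none

(send ∨ ¬ready) must hold from j=2 onward; find where it first fails.
  j=2: fails → no k works.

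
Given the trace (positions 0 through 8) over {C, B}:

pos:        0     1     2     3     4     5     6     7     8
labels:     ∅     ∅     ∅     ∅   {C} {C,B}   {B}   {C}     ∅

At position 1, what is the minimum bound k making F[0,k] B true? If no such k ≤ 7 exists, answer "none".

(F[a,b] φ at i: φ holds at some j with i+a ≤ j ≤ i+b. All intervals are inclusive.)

Scan j = 1,2,… for B:
  j=1: fails
  j=2: fails
  j=3: fails
  j=4: fails
  j=5: holds
First hit at j=5, so smallest k = 5-1 = 4.

4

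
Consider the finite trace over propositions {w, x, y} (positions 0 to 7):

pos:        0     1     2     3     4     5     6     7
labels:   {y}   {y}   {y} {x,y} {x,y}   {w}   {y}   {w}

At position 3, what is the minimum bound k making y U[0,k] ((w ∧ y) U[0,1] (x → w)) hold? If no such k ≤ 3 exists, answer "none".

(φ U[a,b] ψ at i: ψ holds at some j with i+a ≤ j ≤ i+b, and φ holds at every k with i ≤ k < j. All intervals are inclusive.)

2

Need earliest j ≥ 3 with ((w ∧ y) U[0,1] (x → w)), and y at every k in [3,j-1].
  j=3: rhs fails.
  j=4: rhs fails.
  j=5: rhs holds; lhs holds on [3,4]. k = 2.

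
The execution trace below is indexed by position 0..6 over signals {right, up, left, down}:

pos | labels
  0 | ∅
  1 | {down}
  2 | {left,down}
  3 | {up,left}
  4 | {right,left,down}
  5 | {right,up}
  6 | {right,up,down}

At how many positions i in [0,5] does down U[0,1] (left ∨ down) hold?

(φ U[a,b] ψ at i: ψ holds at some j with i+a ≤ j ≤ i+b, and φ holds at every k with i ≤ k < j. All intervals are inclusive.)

Evaluate at each i in [0,5]:
  i=0: ✗ (lhs fails at k=0 before rhs at j=1)
  i=1: ✓ (rhs at j=1)
  i=2: ✓ (rhs at j=2)
  i=3: ✓ (rhs at j=3)
  i=4: ✓ (rhs at j=4)
  i=5: ✗ (lhs fails at k=5 before rhs at j=6)
Positions where it holds: {1, 2, 3, 4} → 4.

4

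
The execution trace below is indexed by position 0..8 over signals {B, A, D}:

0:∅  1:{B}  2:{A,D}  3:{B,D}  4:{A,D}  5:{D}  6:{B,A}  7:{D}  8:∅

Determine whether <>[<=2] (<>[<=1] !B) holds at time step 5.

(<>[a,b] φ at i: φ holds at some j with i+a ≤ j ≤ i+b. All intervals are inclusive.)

True

Check <>[<=1] !B at each j in [5,7]:
  j=5: holds (witness at 5)
  j=6: holds (witness at 7)
  j=7: holds (witness at 7)
Found at j=5 → formula holds.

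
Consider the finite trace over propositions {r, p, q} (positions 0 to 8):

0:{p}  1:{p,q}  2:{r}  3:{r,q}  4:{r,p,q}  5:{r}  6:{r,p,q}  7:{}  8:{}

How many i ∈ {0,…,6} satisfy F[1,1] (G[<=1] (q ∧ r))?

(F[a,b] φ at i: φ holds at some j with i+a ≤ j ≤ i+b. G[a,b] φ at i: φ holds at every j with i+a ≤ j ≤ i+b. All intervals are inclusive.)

1

Evaluate at each i in [0,6]:
  i=0: ✗ (none in [1,1])
  i=1: ✗ (none in [2,2])
  i=2: ✓ (witness j=3)
  i=3: ✗ (none in [4,4])
  i=4: ✗ (none in [5,5])
  i=5: ✗ (none in [6,6])
  i=6: ✗ (none in [7,7])
Positions where it holds: {2} → 1.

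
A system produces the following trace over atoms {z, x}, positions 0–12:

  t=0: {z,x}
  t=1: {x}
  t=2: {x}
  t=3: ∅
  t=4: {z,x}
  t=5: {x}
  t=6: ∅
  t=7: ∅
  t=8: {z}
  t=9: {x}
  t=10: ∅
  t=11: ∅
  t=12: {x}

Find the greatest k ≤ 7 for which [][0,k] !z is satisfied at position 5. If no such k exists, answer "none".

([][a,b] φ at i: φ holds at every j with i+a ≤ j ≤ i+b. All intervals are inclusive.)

2

!z must hold from j=5 onward; find where it first fails.
  j=5: holds
  j=6: holds
  j=7: holds
  j=8: fails
Holds on [5,7], so largest k = 2.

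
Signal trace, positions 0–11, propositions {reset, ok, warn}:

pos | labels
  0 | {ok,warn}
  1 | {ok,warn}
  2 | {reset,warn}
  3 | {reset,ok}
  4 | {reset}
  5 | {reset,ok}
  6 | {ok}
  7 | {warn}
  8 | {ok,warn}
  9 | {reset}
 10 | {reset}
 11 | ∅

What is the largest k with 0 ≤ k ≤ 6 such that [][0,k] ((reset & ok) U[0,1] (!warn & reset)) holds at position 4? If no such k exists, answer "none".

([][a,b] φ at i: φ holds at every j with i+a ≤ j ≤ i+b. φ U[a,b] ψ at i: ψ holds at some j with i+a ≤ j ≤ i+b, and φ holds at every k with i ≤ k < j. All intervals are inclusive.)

1

((reset & ok) U[0,1] (!warn & reset)) must hold from j=4 onward; find where it first fails.
  j=4: holds
  j=5: holds
  j=6: fails
Holds on [4,5], so largest k = 1.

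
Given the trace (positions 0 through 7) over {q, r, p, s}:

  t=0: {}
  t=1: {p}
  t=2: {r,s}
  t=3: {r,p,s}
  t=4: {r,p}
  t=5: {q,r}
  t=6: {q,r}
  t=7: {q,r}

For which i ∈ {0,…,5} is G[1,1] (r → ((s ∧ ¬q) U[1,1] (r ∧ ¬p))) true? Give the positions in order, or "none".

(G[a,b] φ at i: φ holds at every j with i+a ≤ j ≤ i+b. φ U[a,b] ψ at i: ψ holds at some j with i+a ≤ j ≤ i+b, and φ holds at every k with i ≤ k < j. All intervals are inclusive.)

0

Evaluate at each i in [0,5]:
  i=0: ✓ (all of [1,1])
  i=1: ✗ (fails at j=2)
  i=2: ✗ (fails at j=3)
  i=3: ✗ (fails at j=4)
  i=4: ✗ (fails at j=5)
  i=5: ✗ (fails at j=6)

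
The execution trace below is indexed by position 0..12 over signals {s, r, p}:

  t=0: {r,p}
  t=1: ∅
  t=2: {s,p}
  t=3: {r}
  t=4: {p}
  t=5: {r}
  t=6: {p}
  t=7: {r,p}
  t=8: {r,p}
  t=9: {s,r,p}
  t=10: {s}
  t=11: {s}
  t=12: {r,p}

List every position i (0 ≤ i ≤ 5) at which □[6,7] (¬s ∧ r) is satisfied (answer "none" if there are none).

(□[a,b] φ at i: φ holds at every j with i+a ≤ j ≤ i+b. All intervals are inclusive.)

1

Evaluate at each i in [0,5]:
  i=0: ✗ (fails at j=6)
  i=1: ✓ (all of [7,8])
  i=2: ✗ (fails at j=9)
  i=3: ✗ (fails at j=9)
  i=4: ✗ (fails at j=10)
  i=5: ✗ (fails at j=11)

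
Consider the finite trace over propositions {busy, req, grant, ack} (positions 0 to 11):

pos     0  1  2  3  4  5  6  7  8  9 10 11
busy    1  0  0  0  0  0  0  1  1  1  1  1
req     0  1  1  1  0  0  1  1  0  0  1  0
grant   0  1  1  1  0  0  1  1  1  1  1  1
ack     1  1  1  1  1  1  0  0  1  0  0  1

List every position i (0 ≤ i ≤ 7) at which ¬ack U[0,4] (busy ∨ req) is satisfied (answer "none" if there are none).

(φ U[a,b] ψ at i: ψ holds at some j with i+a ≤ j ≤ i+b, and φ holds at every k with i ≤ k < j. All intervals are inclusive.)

0, 1, 2, 3, 6, 7

Evaluate at each i in [0,7]:
  i=0: ✓ (rhs at j=0)
  i=1: ✓ (rhs at j=1)
  i=2: ✓ (rhs at j=2)
  i=3: ✓ (rhs at j=3)
  i=4: ✗ (lhs fails at k=4 before rhs at j=6)
  i=5: ✗ (lhs fails at k=5 before rhs at j=6)
  i=6: ✓ (rhs at j=6)
  i=7: ✓ (rhs at j=7)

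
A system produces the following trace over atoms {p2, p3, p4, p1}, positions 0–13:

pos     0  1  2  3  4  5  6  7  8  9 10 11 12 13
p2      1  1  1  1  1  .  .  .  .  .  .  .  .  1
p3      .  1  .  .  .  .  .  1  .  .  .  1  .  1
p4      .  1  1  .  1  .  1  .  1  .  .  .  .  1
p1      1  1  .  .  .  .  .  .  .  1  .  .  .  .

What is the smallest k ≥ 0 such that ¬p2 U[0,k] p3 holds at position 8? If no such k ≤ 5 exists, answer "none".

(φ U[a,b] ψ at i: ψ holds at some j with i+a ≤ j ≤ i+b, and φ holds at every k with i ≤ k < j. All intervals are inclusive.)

3

Need earliest j ≥ 8 with p3, and ¬p2 at every k in [8,j-1].
  j=8: rhs fails.
  j=9: rhs fails.
  j=10: rhs fails.
  j=11: rhs holds; lhs holds on [8,10]. k = 3.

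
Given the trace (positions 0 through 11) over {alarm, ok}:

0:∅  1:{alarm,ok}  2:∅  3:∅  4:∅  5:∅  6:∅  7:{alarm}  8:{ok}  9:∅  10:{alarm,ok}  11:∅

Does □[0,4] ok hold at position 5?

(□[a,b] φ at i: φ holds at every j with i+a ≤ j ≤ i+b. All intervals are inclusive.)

No

Check ok at every j in [5,9]:
  j=5: false
  j=6: false
  j=7: false
  j=8: true
  j=9: false
Fails at j=5 → formula fails.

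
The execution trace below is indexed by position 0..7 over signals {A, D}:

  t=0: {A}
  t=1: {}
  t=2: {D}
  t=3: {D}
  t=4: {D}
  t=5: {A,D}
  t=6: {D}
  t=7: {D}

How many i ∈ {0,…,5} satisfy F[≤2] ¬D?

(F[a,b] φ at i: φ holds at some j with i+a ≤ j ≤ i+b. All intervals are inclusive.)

Evaluate at each i in [0,5]:
  i=0: ✓ (witness j=0)
  i=1: ✓ (witness j=1)
  i=2: ✗ (none in [2,4])
  i=3: ✗ (none in [3,5])
  i=4: ✗ (none in [4,6])
  i=5: ✗ (none in [5,7])
Positions where it holds: {0, 1} → 2.

2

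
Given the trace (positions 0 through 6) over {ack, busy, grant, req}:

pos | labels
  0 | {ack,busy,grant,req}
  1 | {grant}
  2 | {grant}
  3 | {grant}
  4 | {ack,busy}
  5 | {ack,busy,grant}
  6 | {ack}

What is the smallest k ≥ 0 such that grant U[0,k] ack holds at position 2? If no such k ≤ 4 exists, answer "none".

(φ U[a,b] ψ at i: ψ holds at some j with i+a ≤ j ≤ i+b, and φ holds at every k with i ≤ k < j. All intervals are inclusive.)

2

Need earliest j ≥ 2 with ack, and grant at every k in [2,j-1].
  j=2: rhs fails.
  j=3: rhs fails.
  j=4: rhs holds; lhs holds on [2,3]. k = 2.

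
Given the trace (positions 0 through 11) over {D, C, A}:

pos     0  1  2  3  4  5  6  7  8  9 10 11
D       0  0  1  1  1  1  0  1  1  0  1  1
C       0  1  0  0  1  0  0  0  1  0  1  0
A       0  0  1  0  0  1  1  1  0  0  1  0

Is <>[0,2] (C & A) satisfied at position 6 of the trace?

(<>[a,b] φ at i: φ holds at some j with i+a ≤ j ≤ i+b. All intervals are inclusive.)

No

Check (C & A) at each j in [6,8]:
  j=6: false
  j=7: false
  j=8: false
No position in the window satisfies it → formula fails.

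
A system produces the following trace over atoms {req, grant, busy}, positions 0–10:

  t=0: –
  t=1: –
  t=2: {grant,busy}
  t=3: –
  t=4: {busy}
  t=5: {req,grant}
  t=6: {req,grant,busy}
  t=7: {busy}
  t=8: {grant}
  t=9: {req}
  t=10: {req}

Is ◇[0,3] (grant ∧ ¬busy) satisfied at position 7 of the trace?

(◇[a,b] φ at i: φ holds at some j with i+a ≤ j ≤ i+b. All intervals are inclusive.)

Check (grant ∧ ¬busy) at each j in [7,10]:
  j=7: false
  j=8: true
  j=9: false
  j=10: false
Found at j=8 → formula holds.

Yes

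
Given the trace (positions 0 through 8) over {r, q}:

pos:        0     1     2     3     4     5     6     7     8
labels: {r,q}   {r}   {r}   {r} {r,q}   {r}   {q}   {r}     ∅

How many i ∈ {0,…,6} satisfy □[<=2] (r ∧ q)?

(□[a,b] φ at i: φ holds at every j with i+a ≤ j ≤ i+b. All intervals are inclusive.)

0

Evaluate at each i in [0,6]:
  i=0: ✗ (fails at j=1)
  i=1: ✗ (fails at j=1)
  i=2: ✗ (fails at j=2)
  i=3: ✗ (fails at j=3)
  i=4: ✗ (fails at j=5)
  i=5: ✗ (fails at j=5)
  i=6: ✗ (fails at j=6)
Positions where it holds: {} → 0.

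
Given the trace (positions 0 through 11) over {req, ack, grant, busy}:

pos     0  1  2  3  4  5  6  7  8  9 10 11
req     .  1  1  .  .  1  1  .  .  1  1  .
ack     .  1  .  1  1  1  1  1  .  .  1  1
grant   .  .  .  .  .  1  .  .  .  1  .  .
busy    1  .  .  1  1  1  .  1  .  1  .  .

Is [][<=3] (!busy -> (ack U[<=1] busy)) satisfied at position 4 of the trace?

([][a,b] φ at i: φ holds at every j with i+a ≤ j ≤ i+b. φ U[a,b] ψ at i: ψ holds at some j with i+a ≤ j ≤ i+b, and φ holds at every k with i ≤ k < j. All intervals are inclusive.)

Check (!busy -> (ack U[<=1] busy)) at every j in [4,7]:
  j=4: antecedent false → ✓
  j=5: antecedent false → ✓
  j=6: antecedent true; consequent holds → ✓
  j=7: antecedent false → ✓
All positions satisfy it → formula holds.

True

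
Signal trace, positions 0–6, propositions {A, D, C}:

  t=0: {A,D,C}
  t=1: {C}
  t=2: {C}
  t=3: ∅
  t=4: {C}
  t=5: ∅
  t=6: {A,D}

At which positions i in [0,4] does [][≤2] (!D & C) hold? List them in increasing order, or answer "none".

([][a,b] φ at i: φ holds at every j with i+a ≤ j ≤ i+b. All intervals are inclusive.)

none

Evaluate at each i in [0,4]:
  i=0: ✗ (fails at j=0)
  i=1: ✗ (fails at j=3)
  i=2: ✗ (fails at j=3)
  i=3: ✗ (fails at j=3)
  i=4: ✗ (fails at j=5)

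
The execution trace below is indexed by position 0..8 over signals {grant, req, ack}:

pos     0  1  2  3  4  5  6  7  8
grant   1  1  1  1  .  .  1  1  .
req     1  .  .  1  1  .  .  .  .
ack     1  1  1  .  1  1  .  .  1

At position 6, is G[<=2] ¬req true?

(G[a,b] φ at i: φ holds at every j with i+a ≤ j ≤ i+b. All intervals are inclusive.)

Check ¬req at every j in [6,8]:
  j=6: true
  j=7: true
  j=8: true
All positions satisfy it → formula holds.

Yes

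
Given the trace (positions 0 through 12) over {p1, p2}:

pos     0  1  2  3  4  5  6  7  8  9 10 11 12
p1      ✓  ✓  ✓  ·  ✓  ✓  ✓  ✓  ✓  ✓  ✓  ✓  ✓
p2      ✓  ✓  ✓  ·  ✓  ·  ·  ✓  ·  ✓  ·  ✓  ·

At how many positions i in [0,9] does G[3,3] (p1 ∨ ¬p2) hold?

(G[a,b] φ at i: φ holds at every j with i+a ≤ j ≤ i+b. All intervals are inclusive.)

10

Evaluate at each i in [0,9]:
  i=0: ✓ (all of [3,3])
  i=1: ✓ (all of [4,4])
  i=2: ✓ (all of [5,5])
  i=3: ✓ (all of [6,6])
  i=4: ✓ (all of [7,7])
  i=5: ✓ (all of [8,8])
  i=6: ✓ (all of [9,9])
  i=7: ✓ (all of [10,10])
  i=8: ✓ (all of [11,11])
  i=9: ✓ (all of [12,12])
Positions where it holds: {0, 1, 2, 3, 4, 5, 6, 7, 8, 9} → 10.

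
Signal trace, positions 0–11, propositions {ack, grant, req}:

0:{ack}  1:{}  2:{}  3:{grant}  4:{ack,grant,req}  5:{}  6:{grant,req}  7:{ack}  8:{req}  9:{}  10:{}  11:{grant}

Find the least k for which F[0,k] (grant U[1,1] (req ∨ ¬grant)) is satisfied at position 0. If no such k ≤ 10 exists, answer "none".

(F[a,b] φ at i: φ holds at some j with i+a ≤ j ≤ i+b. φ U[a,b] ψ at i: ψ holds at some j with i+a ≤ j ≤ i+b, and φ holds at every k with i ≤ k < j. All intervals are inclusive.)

3

Scan j = 0,1,… for (grant U[1,1] (req ∨ ¬grant)):
  j=0: fails
  j=1: fails
  j=2: fails
  j=3: holds
First hit at j=3, so smallest k = 3-0 = 3.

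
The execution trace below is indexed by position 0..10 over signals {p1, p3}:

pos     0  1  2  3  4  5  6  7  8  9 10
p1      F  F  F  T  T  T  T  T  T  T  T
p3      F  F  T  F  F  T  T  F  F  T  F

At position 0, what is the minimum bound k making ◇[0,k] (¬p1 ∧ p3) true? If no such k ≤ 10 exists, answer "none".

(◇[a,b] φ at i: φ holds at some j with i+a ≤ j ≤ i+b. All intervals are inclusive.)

Scan j = 0,1,… for (¬p1 ∧ p3):
  j=0: fails
  j=1: fails
  j=2: holds
First hit at j=2, so smallest k = 2-0 = 2.

2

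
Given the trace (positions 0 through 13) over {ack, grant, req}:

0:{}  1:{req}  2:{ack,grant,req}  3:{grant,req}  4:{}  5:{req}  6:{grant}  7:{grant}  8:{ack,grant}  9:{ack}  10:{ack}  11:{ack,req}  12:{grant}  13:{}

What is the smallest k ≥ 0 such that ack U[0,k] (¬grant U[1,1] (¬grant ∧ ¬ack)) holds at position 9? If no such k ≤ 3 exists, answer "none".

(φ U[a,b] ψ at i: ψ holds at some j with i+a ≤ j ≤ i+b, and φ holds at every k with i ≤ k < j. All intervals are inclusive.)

none

Need earliest j ≥ 9 with (¬grant U[1,1] (¬grant ∧ ¬ack)), and ack at every k in [9,j-1].
  j=9: rhs fails.
  j=10: rhs fails.
  j=11: rhs fails.
  j=12: rhs fails.
No witness within the range → none.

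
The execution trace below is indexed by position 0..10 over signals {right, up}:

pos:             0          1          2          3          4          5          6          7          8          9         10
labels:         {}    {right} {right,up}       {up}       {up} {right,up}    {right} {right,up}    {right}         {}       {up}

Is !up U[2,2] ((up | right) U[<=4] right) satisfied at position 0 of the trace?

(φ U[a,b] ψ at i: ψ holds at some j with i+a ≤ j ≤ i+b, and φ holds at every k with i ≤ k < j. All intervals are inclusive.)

Yes

Need some j in [2,2] with ((up | right) U[<=4] right), and !up at every k in [0,j-1].
  j=2: ((up | right) U[<=4] right) holds; !up holds at every k in [0,1] → satisfied.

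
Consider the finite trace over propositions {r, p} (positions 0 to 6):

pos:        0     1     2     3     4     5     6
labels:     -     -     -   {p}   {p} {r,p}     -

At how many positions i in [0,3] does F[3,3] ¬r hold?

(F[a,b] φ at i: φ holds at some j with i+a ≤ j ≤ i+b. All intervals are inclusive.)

Evaluate at each i in [0,3]:
  i=0: ✓ (witness j=3)
  i=1: ✓ (witness j=4)
  i=2: ✗ (none in [5,5])
  i=3: ✓ (witness j=6)
Positions where it holds: {0, 1, 3} → 3.

3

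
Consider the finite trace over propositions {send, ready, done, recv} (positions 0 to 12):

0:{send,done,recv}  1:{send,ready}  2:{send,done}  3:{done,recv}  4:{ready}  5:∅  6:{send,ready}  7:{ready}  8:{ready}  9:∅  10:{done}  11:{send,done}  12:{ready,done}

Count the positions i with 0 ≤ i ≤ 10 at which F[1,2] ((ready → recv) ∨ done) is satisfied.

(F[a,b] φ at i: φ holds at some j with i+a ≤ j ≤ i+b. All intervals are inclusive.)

Evaluate at each i in [0,10]:
  i=0: ✓ (witness j=2)
  i=1: ✓ (witness j=2)
  i=2: ✓ (witness j=3)
  i=3: ✓ (witness j=5)
  i=4: ✓ (witness j=5)
  i=5: ✗ (none in [6,7])
  i=6: ✗ (none in [7,8])
  i=7: ✓ (witness j=9)
  i=8: ✓ (witness j=9)
  i=9: ✓ (witness j=10)
  i=10: ✓ (witness j=11)
Positions where it holds: {0, 1, 2, 3, 4, 7, 8, 9, 10} → 9.

9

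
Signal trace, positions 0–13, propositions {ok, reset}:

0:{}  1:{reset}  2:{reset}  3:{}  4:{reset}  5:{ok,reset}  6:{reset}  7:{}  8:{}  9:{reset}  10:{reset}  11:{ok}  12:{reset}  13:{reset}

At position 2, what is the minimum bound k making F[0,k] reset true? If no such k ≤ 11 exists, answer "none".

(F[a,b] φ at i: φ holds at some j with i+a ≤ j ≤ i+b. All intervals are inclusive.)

0

Scan j = 2,3,… for reset:
  j=2: holds
First hit at j=2, so smallest k = 2-2 = 0.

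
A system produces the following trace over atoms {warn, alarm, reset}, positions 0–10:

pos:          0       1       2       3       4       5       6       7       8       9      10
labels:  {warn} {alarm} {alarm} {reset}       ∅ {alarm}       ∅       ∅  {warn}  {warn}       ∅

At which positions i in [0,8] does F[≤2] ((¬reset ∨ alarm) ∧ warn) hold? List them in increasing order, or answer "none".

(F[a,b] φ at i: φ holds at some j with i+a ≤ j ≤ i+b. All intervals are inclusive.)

0, 6, 7, 8

Evaluate at each i in [0,8]:
  i=0: ✓ (witness j=0)
  i=1: ✗ (none in [1,3])
  i=2: ✗ (none in [2,4])
  i=3: ✗ (none in [3,5])
  i=4: ✗ (none in [4,6])
  i=5: ✗ (none in [5,7])
  i=6: ✓ (witness j=8)
  i=7: ✓ (witness j=8)
  i=8: ✓ (witness j=8)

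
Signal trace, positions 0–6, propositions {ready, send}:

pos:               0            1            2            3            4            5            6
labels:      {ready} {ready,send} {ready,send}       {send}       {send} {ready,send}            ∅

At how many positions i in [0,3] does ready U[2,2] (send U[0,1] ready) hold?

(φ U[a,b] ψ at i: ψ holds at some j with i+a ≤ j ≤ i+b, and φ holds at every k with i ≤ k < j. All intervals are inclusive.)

1

Evaluate at each i in [0,3]:
  i=0: ✓ (rhs at j=2; lhs holds on [0,1])
  i=1: ✗ (no rhs in [3,3])
  i=2: ✗ (lhs fails at k=3 before rhs at j=4)
  i=3: ✗ (lhs fails at k=3 before rhs at j=5)
Positions where it holds: {0} → 1.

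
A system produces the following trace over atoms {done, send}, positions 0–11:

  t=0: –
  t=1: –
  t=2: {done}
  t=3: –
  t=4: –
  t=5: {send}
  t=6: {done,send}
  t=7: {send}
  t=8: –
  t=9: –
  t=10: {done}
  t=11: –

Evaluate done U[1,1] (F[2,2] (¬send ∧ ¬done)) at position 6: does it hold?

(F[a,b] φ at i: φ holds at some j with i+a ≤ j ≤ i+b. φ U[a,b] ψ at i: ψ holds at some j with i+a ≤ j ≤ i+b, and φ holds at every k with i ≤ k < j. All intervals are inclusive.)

Need some j in [7,7] with F[2,2] (¬send ∧ ¬done), and done at every k in [6,j-1].
  j=7: F[2,2] (¬send ∧ ¬done) holds; done holds at every k in [6,6] → satisfied.

True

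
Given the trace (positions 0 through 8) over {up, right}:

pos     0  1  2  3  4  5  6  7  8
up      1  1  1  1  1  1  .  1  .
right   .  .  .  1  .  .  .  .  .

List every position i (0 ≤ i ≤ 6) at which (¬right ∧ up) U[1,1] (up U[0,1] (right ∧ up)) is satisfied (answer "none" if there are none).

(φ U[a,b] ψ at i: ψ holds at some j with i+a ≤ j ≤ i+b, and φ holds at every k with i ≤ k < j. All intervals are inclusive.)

1, 2

Evaluate at each i in [0,6]:
  i=0: ✗ (no rhs in [1,1])
  i=1: ✓ (rhs at j=2; lhs holds on [1,1])
  i=2: ✓ (rhs at j=3; lhs holds on [2,2])
  i=3: ✗ (no rhs in [4,4])
  i=4: ✗ (no rhs in [5,5])
  i=5: ✗ (no rhs in [6,6])
  i=6: ✗ (no rhs in [7,7])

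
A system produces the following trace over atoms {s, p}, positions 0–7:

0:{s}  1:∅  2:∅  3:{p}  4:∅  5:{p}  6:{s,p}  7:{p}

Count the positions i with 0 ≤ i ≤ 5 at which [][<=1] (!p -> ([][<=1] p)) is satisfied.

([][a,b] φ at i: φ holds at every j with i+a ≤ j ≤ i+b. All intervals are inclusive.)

1

Evaluate at each i in [0,5]:
  i=0: ✗ (fails at j=0)
  i=1: ✗ (fails at j=1)
  i=2: ✗ (fails at j=2)
  i=3: ✗ (fails at j=4)
  i=4: ✗ (fails at j=4)
  i=5: ✓ (all of [5,6])
Positions where it holds: {5} → 1.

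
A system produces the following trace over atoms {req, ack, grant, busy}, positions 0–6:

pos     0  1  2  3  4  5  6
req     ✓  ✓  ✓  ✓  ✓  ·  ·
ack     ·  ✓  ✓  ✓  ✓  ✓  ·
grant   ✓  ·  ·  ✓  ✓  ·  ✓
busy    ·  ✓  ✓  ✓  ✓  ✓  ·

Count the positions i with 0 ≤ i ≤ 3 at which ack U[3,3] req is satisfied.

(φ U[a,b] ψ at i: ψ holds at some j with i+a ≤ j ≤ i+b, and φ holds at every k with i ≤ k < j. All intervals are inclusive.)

1

Evaluate at each i in [0,3]:
  i=0: ✗ (lhs fails at k=0 before rhs at j=3)
  i=1: ✓ (rhs at j=4; lhs holds on [1,3])
  i=2: ✗ (no rhs in [5,5])
  i=3: ✗ (no rhs in [6,6])
Positions where it holds: {1} → 1.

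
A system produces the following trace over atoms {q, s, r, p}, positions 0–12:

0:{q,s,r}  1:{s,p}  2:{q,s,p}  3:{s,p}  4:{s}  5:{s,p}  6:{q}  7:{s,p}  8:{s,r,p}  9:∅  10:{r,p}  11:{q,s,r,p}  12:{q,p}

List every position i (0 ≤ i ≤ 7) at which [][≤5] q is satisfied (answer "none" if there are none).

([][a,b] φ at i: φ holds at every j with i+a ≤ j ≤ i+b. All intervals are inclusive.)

Evaluate at each i in [0,7]:
  i=0: ✗ (fails at j=1)
  i=1: ✗ (fails at j=1)
  i=2: ✗ (fails at j=3)
  i=3: ✗ (fails at j=3)
  i=4: ✗ (fails at j=4)
  i=5: ✗ (fails at j=5)
  i=6: ✗ (fails at j=7)
  i=7: ✗ (fails at j=7)

none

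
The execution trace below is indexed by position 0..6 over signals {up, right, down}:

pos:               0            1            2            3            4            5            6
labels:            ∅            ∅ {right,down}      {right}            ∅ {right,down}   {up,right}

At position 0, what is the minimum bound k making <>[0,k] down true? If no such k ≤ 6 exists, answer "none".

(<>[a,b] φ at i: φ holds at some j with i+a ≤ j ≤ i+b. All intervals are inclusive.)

Scan j = 0,1,… for down:
  j=0: fails
  j=1: fails
  j=2: holds
First hit at j=2, so smallest k = 2-0 = 2.

2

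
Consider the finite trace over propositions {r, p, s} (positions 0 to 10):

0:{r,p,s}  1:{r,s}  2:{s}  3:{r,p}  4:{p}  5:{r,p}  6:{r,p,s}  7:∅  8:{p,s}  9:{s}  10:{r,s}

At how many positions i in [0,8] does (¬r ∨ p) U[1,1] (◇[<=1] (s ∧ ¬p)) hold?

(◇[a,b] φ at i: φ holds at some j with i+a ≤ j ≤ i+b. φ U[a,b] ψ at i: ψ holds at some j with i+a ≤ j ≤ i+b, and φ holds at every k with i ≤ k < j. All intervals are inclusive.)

Evaluate at each i in [0,8]:
  i=0: ✓ (rhs at j=1; lhs holds on [0,0])
  i=1: ✗ (lhs fails at k=1 before rhs at j=2)
  i=2: ✗ (no rhs in [3,3])
  i=3: ✗ (no rhs in [4,4])
  i=4: ✗ (no rhs in [5,5])
  i=5: ✗ (no rhs in [6,6])
  i=6: ✗ (no rhs in [7,7])
  i=7: ✓ (rhs at j=8; lhs holds on [7,7])
  i=8: ✓ (rhs at j=9; lhs holds on [8,8])
Positions where it holds: {0, 7, 8} → 3.

3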